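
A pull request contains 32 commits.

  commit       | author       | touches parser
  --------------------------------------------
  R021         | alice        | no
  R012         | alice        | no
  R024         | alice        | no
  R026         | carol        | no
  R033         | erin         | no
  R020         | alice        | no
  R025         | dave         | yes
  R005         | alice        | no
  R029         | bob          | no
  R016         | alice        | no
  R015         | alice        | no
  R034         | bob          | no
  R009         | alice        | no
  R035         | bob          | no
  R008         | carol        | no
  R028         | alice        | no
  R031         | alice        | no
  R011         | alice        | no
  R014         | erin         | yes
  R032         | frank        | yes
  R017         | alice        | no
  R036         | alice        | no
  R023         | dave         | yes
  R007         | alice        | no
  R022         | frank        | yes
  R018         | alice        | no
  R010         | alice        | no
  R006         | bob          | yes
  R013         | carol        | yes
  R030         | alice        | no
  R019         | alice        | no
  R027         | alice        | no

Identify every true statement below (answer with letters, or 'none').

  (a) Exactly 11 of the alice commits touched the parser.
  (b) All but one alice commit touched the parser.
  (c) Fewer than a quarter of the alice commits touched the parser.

(c)

|A| = 19, |A ∩ B| = 0, |A ∖ B| = 19.
(a) |A ∩ B| = 11: fails.
(b) |A ∖ B| = 1: fails.
(c) |A ∩ B| / |A| < 1/4: holds.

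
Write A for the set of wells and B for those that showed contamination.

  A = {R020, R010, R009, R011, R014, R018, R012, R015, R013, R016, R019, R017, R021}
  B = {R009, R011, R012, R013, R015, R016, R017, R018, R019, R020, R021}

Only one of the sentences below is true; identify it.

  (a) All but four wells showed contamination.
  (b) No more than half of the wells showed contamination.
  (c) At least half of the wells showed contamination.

(c)

|A| = 13, |A ∩ B| = 11, |A ∖ B| = 2.
(a) requires |A ∖ B| = 4: false.
(b) requires |A ∩ B| ≤ |A ∖ B|: false.
(c) requires |A ∩ B| ≥ |A ∖ B|: true.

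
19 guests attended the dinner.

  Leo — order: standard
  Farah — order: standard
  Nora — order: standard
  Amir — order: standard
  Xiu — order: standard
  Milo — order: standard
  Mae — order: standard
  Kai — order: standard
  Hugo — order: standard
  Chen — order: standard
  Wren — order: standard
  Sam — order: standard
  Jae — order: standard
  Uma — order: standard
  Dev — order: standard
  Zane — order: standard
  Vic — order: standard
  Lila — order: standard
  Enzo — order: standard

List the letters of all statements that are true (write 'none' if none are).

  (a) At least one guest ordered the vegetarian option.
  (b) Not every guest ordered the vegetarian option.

(b)

|A| = 19, |A ∩ B| = 0, |A ∖ B| = 19.
(a) A ∩ B ≠ ∅ (|A ∩ B| ≥ 1): fails.
(b) A ⊄ B (|A ∖ B| ≥ 1): holds.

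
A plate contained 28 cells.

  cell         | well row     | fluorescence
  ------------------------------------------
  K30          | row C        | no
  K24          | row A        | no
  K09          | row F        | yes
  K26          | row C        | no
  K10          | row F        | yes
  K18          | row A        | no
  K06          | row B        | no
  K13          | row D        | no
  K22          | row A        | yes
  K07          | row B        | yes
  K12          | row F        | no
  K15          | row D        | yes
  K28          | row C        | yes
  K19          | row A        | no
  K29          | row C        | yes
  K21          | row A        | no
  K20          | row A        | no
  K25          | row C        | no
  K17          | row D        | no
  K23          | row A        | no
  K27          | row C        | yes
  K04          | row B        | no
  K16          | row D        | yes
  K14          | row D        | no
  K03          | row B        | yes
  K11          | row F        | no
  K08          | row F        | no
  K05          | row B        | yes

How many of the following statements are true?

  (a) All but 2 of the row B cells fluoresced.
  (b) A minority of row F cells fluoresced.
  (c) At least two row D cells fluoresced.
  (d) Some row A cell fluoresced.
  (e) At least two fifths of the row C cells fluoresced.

(a) row B: |A| = 5, |A ∩ B| = 3; needs |A ∖ B| = 2 — true.
(b) row F: |A| = 5, |A ∩ B| = 2; needs |A ∩ B| < |A ∖ B| — true.
(c) row D: |A| = 5, |A ∩ B| = 2; needs |A ∩ B| ≥ 2 — true.
(d) row A: |A| = 7, |A ∩ B| = 1; needs A ∩ B ≠ ∅ (|A ∩ B| ≥ 1) — true.
(e) row C: |A| = 6, |A ∩ B| = 3; needs |A ∩ B| / |A| ≥ 2/5 — true.

5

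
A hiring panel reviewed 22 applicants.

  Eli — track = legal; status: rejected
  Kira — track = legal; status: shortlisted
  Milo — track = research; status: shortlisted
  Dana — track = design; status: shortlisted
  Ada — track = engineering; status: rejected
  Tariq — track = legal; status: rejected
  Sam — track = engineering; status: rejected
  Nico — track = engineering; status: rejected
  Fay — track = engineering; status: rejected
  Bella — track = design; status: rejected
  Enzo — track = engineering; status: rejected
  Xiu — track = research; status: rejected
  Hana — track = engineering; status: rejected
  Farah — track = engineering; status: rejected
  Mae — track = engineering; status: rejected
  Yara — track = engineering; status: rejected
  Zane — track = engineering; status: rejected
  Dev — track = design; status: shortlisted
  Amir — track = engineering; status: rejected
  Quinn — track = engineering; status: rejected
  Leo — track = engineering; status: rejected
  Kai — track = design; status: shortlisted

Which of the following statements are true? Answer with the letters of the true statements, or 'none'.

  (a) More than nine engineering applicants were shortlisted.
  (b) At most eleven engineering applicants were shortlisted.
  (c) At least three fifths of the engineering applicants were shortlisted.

(b)

|A| = 13, |A ∩ B| = 0, |A ∖ B| = 13.
(a) |A ∩ B| > 9: fails.
(b) |A ∩ B| ≤ 11: holds.
(c) |A ∩ B| / |A| ≥ 3/5: fails.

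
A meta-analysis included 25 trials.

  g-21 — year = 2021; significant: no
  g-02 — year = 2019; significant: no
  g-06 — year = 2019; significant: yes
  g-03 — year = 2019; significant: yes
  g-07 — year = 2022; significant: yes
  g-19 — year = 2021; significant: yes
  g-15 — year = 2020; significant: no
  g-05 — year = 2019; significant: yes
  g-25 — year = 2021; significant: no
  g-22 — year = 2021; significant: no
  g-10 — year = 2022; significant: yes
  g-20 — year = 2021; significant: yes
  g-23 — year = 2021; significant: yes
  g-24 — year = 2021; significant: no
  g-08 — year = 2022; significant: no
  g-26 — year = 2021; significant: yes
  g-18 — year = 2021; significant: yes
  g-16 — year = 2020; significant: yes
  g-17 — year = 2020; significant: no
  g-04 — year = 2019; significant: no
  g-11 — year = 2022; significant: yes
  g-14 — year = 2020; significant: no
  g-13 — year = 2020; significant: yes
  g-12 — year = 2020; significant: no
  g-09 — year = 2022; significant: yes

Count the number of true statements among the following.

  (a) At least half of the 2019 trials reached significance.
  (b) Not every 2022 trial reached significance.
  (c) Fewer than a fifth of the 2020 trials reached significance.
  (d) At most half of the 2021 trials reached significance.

(a) 2019: |A| = 5, |A ∩ B| = 3; needs |A ∩ B| ≥ |A ∖ B| — true.
(b) 2022: |A| = 5, |A ∩ B| = 4; needs A ⊄ B (|A ∖ B| ≥ 1) — true.
(c) 2020: |A| = 6, |A ∩ B| = 2; needs |A ∩ B| / |A| < 1/5 — false.
(d) 2021: |A| = 9, |A ∩ B| = 5; needs |A ∩ B| ≤ |A ∖ B| — false.

2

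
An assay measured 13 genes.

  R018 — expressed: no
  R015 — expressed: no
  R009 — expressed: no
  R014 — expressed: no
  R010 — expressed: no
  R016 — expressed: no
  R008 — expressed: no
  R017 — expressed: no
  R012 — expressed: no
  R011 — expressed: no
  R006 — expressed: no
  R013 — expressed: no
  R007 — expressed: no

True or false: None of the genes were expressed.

True

Truth condition: A ∩ B = ∅ (|A ∩ B| = 0).
A (the restrictor) = {R018, R015, R009, R014, R010, R016, R008, R017, R012, R011, R006, R013, R007}, |A| = 13.
A ∩ B = {}, so |A ∩ B| = 0.
So the statement is true.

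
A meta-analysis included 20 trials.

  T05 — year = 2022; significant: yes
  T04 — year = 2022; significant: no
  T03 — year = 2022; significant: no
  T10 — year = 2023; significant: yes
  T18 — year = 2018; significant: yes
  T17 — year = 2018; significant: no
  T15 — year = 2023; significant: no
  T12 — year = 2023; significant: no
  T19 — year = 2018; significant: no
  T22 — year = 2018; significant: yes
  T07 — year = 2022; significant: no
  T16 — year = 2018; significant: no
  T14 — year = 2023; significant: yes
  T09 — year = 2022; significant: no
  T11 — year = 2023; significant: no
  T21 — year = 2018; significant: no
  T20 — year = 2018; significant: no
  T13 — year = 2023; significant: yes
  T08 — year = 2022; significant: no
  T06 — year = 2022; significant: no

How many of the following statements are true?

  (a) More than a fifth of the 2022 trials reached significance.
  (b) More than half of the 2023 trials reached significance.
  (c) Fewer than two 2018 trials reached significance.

(a) 2022: |A| = 7, |A ∩ B| = 1; needs |A ∩ B| / |A| > 1/5 — false.
(b) 2023: |A| = 6, |A ∩ B| = 3; needs |A ∩ B| > |A ∖ B| — false.
(c) 2018: |A| = 7, |A ∩ B| = 2; needs |A ∩ B| < 2 — false.

0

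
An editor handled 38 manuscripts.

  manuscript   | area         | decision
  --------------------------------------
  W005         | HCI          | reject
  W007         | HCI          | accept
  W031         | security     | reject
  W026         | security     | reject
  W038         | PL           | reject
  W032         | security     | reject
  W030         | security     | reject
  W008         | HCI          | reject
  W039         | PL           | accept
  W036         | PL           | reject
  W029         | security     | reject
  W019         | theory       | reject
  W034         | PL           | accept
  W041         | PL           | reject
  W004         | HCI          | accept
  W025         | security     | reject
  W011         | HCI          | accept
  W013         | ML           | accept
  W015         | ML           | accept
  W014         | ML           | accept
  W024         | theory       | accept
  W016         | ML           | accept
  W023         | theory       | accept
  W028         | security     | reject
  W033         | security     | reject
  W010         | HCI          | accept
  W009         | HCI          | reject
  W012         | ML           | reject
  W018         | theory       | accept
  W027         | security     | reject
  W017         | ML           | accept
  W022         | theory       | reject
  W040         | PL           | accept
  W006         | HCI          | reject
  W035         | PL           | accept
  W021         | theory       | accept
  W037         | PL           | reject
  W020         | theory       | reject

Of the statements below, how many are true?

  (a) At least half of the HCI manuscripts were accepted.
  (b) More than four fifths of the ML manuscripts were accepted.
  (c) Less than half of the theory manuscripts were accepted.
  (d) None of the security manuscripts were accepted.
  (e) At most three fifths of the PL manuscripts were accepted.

4

(a) HCI: |A| = 8, |A ∩ B| = 4; needs |A ∩ B| ≥ |A ∖ B| — true.
(b) ML: |A| = 6, |A ∩ B| = 5; needs |A ∩ B| / |A| > 4/5 — true.
(c) theory: |A| = 7, |A ∩ B| = 4; needs |A ∩ B| < |A ∖ B| — false.
(d) security: |A| = 9, |A ∩ B| = 0; needs A ∩ B = ∅ (|A ∩ B| = 0) — true.
(e) PL: |A| = 8, |A ∩ B| = 4; needs |A ∩ B| / |A| ≤ 3/5 — true.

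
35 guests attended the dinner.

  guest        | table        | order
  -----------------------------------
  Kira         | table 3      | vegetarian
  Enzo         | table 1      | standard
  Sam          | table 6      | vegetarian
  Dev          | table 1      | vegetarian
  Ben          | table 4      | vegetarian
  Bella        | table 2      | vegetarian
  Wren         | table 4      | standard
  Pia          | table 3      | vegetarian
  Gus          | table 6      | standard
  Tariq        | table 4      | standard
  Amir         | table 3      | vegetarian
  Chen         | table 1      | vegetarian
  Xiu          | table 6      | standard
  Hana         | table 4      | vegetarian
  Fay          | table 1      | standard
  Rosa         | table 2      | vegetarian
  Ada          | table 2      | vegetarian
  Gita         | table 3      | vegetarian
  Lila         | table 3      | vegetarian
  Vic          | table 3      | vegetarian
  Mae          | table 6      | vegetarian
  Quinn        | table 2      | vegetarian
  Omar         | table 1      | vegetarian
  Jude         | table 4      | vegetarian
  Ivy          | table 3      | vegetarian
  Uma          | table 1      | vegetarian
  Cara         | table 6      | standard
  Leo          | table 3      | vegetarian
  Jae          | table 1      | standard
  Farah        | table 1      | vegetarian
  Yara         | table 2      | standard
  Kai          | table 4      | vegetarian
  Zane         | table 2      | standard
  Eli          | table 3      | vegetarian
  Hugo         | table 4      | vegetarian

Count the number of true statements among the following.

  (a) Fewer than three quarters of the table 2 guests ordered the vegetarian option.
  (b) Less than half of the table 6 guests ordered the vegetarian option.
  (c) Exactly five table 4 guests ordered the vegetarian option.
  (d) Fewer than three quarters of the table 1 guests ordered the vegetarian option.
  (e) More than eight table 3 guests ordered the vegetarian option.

(a) table 2: |A| = 6, |A ∩ B| = 4; needs |A ∩ B| / |A| < 3/4 — true.
(b) table 6: |A| = 5, |A ∩ B| = 2; needs |A ∩ B| < |A ∖ B| — true.
(c) table 4: |A| = 7, |A ∩ B| = 5; needs |A ∩ B| = 5 — true.
(d) table 1: |A| = 8, |A ∩ B| = 5; needs |A ∩ B| / |A| < 3/4 — true.
(e) table 3: |A| = 9, |A ∩ B| = 9; needs |A ∩ B| > 8 — true.

5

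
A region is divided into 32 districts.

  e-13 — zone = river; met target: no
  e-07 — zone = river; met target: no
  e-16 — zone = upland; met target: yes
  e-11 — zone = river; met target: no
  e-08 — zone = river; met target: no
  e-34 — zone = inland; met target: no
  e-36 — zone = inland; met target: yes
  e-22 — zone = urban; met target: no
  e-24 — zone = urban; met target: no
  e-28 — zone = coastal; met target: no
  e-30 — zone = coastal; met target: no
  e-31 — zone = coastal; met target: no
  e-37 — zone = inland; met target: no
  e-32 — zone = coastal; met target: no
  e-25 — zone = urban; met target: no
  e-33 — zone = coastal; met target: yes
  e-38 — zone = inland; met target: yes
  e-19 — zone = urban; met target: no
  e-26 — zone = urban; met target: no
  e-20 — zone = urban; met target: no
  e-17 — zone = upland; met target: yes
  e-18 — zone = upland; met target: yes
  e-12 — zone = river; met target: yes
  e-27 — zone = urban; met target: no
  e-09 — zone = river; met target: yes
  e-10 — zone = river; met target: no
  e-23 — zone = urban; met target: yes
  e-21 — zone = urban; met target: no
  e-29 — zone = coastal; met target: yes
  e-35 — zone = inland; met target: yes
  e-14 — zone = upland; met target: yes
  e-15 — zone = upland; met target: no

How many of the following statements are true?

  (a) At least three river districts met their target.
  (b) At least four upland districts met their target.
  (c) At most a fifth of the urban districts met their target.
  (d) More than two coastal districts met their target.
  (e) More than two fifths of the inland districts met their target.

(a) river: |A| = 7, |A ∩ B| = 2; needs |A ∩ B| ≥ 3 — false.
(b) upland: |A| = 5, |A ∩ B| = 4; needs |A ∩ B| ≥ 4 — true.
(c) urban: |A| = 9, |A ∩ B| = 1; needs |A ∩ B| / |A| ≤ 1/5 — true.
(d) coastal: |A| = 6, |A ∩ B| = 2; needs |A ∩ B| > 2 — false.
(e) inland: |A| = 5, |A ∩ B| = 3; needs |A ∩ B| / |A| > 2/5 — true.

3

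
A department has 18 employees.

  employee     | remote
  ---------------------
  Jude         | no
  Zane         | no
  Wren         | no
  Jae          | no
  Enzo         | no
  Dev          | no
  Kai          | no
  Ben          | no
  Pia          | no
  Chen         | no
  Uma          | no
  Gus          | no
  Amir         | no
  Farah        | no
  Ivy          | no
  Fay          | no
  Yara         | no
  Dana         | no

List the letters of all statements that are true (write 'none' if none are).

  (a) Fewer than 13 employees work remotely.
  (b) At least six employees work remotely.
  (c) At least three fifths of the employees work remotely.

(a)

|A| = 18, |A ∩ B| = 0, |A ∖ B| = 18.
(a) |A ∩ B| < 13: holds.
(b) |A ∩ B| ≥ 6: fails.
(c) |A ∩ B| / |A| ≥ 3/5: fails.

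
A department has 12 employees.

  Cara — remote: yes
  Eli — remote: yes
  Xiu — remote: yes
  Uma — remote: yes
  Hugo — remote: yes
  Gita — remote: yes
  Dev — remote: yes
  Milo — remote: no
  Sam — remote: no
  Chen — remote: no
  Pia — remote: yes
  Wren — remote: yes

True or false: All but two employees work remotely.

False

The determiner here denotes the relation: |A ∖ B| = 2.
A (the restrictor) = {Cara, Eli, Xiu, Uma, Hugo, Gita, Dev, Milo, Sam, Chen, Pia, Wren}, |A| = 12.
A ∖ B = {Milo, Sam, Chen}, so |A ∖ B| = 3.
|A ∖ B| = 3, so the statement is false.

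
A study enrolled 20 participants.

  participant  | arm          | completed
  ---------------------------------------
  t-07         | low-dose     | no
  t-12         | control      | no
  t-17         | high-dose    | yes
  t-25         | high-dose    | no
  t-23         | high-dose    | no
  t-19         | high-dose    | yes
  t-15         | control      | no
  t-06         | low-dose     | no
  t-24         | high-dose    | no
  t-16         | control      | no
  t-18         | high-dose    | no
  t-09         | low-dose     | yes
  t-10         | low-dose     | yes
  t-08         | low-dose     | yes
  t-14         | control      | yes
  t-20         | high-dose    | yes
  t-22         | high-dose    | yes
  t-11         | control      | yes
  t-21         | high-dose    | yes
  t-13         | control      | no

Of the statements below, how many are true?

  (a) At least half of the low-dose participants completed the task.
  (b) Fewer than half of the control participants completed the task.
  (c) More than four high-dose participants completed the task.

(a) low-dose: |A| = 5, |A ∩ B| = 3; needs |A ∩ B| ≥ |A ∖ B| — true.
(b) control: |A| = 6, |A ∩ B| = 2; needs |A ∩ B| < |A ∖ B| — true.
(c) high-dose: |A| = 9, |A ∩ B| = 5; needs |A ∩ B| > 4 — true.

3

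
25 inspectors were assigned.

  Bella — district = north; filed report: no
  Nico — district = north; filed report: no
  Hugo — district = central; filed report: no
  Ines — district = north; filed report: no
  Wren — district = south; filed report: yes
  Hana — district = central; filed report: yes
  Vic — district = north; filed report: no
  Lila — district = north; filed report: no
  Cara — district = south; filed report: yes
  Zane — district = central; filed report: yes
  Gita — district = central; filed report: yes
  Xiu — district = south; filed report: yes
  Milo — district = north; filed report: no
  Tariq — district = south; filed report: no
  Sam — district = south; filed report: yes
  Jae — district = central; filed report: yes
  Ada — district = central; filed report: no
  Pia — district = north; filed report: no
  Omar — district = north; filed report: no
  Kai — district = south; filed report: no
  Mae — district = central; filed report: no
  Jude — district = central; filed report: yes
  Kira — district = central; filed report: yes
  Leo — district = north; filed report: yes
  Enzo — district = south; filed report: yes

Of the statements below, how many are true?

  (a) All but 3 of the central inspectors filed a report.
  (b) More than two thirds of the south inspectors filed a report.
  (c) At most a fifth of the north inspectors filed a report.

(a) central: |A| = 9, |A ∩ B| = 6; needs |A ∖ B| = 3 — true.
(b) south: |A| = 7, |A ∩ B| = 5; needs |A ∩ B| / |A| > 2/3 — true.
(c) north: |A| = 9, |A ∩ B| = 1; needs |A ∩ B| / |A| ≤ 1/5 — true.

3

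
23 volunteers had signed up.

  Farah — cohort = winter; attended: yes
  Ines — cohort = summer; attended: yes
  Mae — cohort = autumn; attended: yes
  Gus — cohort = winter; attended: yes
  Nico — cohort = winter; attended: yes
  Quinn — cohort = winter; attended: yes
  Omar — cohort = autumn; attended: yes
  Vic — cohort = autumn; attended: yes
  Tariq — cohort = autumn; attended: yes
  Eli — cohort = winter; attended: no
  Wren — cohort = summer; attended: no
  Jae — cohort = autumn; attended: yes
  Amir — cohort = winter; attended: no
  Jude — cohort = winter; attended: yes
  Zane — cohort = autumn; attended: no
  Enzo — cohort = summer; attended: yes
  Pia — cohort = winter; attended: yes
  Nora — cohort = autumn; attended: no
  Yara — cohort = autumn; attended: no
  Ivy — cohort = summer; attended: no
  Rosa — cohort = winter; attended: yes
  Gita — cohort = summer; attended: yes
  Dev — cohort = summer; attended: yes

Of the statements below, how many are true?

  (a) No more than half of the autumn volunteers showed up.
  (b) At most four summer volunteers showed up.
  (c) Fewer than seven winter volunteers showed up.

(a) autumn: |A| = 8, |A ∩ B| = 5; needs |A ∩ B| ≤ |A ∖ B| — false.
(b) summer: |A| = 6, |A ∩ B| = 4; needs |A ∩ B| ≤ 4 — true.
(c) winter: |A| = 9, |A ∩ B| = 7; needs |A ∩ B| < 7 — false.

1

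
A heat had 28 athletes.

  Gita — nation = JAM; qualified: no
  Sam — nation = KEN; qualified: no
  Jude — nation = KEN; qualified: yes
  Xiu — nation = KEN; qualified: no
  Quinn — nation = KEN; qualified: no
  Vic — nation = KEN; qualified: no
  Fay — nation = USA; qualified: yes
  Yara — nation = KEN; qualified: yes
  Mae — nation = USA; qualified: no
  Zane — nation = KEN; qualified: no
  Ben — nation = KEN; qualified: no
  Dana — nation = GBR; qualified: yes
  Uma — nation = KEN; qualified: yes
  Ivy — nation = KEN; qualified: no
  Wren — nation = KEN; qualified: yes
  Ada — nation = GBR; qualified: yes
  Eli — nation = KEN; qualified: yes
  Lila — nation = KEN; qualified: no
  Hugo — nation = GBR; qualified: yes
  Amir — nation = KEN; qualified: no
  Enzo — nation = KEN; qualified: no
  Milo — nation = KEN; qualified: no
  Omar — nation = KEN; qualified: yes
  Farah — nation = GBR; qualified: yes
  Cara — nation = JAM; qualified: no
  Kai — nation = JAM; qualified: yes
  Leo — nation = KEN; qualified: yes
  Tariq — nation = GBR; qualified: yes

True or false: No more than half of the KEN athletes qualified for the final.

The determiner here denotes the relation: |A ∩ B| ≤ |A ∖ B|.
|A| = 18, |A ∩ B| = 7, |A ∖ B| = 11.
7 < 11, so the statement is true.

True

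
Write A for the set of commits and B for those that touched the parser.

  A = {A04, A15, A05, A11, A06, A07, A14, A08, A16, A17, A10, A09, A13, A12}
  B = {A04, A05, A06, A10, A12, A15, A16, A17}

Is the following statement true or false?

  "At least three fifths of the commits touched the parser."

Truth condition: |A ∩ B| / |A| ≥ 3/5.
A (the restrictor) = {A04, A15, A05, A11, A06, A07, A14, A08, A16, A17, A10, A09, A13, A12}, |A| = 14.
A ∩ B = {A04, A15, A05, A06, A16, A17, A10, A12}, so |A ∩ B| = 8.
A ∖ B = {A11, A07, A14, A08, A09, A13}, so |A ∖ B| = 6.
|A ∩ B|/|A| = 8/14, so the statement is false.

False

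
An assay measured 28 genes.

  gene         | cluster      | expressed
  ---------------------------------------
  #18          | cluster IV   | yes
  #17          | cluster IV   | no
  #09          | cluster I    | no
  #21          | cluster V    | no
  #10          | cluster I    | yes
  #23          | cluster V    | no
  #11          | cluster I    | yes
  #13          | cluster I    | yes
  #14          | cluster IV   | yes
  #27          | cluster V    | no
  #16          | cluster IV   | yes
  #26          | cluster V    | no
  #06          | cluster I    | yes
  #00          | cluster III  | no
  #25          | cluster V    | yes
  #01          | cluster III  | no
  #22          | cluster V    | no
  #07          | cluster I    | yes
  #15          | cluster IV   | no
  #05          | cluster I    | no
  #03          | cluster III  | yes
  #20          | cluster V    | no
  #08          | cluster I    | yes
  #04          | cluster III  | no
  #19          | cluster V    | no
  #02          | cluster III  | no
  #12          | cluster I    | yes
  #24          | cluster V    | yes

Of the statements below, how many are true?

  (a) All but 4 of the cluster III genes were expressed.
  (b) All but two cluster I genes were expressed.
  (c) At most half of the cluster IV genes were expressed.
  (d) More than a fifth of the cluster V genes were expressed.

(a) cluster III: |A| = 5, |A ∩ B| = 1; needs |A ∖ B| = 4 — true.
(b) cluster I: |A| = 9, |A ∩ B| = 7; needs |A ∖ B| = 2 — true.
(c) cluster IV: |A| = 5, |A ∩ B| = 3; needs |A ∩ B| ≤ |A ∖ B| — false.
(d) cluster V: |A| = 9, |A ∩ B| = 2; needs |A ∩ B| / |A| > 1/5 — true.

3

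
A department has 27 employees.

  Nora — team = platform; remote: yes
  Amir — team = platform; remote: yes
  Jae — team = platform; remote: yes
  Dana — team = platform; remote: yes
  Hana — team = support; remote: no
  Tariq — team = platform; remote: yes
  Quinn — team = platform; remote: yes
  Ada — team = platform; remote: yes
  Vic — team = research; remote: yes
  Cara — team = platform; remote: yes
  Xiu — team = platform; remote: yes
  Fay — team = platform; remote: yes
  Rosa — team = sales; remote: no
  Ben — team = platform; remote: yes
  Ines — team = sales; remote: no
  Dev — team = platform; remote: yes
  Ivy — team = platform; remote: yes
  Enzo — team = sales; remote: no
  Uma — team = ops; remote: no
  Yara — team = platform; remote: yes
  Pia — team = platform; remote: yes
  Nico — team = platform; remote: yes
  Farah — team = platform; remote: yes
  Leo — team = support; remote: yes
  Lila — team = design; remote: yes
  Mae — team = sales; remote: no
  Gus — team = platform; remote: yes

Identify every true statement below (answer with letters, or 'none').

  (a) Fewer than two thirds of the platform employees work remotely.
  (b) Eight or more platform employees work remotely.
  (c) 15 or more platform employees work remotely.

(b), (c)

|A| = 18, |A ∩ B| = 18, |A ∖ B| = 0.
(a) |A ∩ B| / |A| < 2/3: fails.
(b) |A ∩ B| ≥ 8: holds.
(c) |A ∩ B| ≥ 15: holds.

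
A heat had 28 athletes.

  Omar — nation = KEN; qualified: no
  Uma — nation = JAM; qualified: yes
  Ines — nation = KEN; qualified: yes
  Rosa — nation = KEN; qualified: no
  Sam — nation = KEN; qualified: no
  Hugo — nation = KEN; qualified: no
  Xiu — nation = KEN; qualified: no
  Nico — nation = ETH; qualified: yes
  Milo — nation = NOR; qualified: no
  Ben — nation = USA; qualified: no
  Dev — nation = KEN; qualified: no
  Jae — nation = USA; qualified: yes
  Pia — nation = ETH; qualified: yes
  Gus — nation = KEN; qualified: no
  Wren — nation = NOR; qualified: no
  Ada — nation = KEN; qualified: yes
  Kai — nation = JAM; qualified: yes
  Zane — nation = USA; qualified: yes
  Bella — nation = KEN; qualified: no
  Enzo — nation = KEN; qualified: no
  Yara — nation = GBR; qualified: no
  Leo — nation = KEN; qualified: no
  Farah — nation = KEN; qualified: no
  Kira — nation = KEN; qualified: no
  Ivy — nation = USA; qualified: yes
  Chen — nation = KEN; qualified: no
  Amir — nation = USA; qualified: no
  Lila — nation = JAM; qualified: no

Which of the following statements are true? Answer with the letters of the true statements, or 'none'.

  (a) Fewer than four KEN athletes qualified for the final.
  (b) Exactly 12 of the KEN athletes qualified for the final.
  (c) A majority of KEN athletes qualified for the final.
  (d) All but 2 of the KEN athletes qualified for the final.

|A| = 15, |A ∩ B| = 2, |A ∖ B| = 13.
(a) |A ∩ B| < 4: holds.
(b) |A ∩ B| = 12: fails.
(c) |A ∩ B| > |A ∖ B|: fails.
(d) |A ∖ B| = 2: fails.

(a)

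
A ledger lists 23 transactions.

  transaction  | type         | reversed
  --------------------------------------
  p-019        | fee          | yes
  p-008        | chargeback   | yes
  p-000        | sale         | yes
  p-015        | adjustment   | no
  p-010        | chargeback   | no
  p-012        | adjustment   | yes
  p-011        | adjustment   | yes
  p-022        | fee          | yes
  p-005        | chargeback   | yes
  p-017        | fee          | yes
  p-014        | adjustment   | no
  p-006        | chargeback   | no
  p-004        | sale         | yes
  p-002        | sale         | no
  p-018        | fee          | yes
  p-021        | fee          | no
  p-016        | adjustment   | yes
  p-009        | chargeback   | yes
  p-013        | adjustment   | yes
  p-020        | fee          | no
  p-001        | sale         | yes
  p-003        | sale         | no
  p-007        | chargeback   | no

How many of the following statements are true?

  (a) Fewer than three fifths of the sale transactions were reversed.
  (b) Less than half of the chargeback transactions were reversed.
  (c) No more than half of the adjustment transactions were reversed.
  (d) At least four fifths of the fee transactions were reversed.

(a) sale: |A| = 5, |A ∩ B| = 3; needs |A ∩ B| / |A| < 3/5 — false.
(b) chargeback: |A| = 6, |A ∩ B| = 3; needs |A ∩ B| < |A ∖ B| — false.
(c) adjustment: |A| = 6, |A ∩ B| = 4; needs |A ∩ B| ≤ |A ∖ B| — false.
(d) fee: |A| = 6, |A ∩ B| = 4; needs |A ∩ B| / |A| ≥ 4/5 — false.

0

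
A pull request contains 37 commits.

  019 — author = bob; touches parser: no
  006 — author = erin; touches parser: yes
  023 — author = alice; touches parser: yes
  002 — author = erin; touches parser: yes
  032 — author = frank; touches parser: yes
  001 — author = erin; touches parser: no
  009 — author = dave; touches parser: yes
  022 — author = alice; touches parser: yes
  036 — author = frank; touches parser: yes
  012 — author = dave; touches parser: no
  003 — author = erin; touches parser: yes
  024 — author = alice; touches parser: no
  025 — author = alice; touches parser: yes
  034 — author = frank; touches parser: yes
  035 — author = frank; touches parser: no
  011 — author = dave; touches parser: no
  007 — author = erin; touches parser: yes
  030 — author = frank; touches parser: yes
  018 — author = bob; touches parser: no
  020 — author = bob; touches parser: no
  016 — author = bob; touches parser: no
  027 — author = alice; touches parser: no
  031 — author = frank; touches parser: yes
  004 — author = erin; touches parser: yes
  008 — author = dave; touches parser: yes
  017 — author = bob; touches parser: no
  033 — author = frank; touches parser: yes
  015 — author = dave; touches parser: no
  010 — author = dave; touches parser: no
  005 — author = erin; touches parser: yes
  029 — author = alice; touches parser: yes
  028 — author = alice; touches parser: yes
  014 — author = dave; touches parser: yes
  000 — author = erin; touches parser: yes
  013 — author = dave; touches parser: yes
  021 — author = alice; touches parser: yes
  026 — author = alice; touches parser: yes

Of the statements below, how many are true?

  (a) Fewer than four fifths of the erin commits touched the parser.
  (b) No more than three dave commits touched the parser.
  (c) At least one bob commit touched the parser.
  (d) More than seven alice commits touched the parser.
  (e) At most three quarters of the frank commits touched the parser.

0

(a) erin: |A| = 8, |A ∩ B| = 7; needs |A ∩ B| / |A| < 4/5 — false.
(b) dave: |A| = 8, |A ∩ B| = 4; needs |A ∩ B| ≤ 3 — false.
(c) bob: |A| = 5, |A ∩ B| = 0; needs A ∩ B ≠ ∅ (|A ∩ B| ≥ 1) — false.
(d) alice: |A| = 9, |A ∩ B| = 7; needs |A ∩ B| > 7 — false.
(e) frank: |A| = 7, |A ∩ B| = 6; needs |A ∩ B| / |A| ≤ 3/4 — false.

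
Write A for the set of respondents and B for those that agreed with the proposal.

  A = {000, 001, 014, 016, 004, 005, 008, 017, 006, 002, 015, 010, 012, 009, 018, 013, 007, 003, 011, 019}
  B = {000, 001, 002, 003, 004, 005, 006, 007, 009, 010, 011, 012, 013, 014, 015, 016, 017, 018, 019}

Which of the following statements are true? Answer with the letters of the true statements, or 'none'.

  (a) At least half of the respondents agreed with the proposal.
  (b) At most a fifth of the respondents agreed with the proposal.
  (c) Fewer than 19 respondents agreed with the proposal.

(a)

|A| = 20, |A ∩ B| = 19, |A ∖ B| = 1.
(a) |A ∩ B| ≥ |A ∖ B|: holds.
(b) |A ∩ B| / |A| ≤ 1/5: fails.
(c) |A ∩ B| < 19: fails.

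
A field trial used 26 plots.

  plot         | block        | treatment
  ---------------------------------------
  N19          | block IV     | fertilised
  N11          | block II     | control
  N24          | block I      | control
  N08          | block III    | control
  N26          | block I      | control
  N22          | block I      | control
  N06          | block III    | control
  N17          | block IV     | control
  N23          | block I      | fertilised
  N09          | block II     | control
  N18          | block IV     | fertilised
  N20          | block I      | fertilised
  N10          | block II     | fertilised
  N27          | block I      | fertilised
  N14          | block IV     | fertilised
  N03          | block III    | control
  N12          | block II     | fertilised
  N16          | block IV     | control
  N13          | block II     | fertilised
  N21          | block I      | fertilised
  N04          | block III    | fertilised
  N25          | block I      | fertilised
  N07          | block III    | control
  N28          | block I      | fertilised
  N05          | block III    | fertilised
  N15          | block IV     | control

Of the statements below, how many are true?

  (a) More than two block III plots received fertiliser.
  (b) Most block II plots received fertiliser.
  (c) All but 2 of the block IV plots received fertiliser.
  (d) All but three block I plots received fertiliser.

(a) block III: |A| = 6, |A ∩ B| = 2; needs |A ∩ B| > 2 — false.
(b) block II: |A| = 5, |A ∩ B| = 3; needs |A ∩ B| > |A ∖ B| — true.
(c) block IV: |A| = 6, |A ∩ B| = 3; needs |A ∖ B| = 2 — false.
(d) block I: |A| = 9, |A ∩ B| = 6; needs |A ∖ B| = 3 — true.

2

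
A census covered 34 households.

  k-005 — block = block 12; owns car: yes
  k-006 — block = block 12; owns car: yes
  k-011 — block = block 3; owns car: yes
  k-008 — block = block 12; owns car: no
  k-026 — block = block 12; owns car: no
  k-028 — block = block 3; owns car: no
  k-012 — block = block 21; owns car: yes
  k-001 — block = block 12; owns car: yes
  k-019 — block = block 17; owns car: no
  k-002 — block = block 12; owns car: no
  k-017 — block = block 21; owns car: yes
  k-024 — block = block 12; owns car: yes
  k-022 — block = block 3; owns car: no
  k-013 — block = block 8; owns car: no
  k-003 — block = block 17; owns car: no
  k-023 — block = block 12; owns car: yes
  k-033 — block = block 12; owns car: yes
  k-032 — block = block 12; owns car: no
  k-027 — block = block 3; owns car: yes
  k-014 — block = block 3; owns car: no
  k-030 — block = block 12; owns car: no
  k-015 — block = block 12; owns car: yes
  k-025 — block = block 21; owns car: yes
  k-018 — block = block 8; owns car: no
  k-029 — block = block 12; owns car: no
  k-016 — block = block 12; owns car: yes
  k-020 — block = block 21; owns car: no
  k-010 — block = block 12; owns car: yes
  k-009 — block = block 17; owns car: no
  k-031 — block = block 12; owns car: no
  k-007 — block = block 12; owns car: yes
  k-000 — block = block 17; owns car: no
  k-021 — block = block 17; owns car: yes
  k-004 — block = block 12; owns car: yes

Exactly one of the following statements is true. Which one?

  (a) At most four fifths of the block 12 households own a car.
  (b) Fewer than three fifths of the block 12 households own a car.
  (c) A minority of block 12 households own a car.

|A| = 18, |A ∩ B| = 11, |A ∖ B| = 7.
(a) requires |A ∩ B| / |A| ≤ 4/5: true.
(b) requires |A ∩ B| / |A| < 3/5: false.
(c) requires |A ∩ B| < |A ∖ B|: false.

(a)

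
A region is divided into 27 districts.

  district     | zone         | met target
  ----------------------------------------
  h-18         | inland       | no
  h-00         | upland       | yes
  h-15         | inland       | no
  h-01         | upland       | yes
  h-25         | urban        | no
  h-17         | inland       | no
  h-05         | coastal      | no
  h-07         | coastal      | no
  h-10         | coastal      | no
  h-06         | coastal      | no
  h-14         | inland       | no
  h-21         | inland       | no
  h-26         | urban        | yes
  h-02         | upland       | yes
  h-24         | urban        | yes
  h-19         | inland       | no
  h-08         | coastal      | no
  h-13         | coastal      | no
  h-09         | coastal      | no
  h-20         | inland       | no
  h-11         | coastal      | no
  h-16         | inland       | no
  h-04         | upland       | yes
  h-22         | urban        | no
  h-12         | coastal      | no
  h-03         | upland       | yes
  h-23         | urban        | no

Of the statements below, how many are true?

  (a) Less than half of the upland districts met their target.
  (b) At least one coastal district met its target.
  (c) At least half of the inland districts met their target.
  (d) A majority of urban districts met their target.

(a) upland: |A| = 5, |A ∩ B| = 5; needs |A ∩ B| < |A ∖ B| — false.
(b) coastal: |A| = 9, |A ∩ B| = 0; needs A ∩ B ≠ ∅ (|A ∩ B| ≥ 1) — false.
(c) inland: |A| = 8, |A ∩ B| = 0; needs |A ∩ B| ≥ |A ∖ B| — false.
(d) urban: |A| = 5, |A ∩ B| = 2; needs |A ∩ B| > |A ∖ B| — false.

0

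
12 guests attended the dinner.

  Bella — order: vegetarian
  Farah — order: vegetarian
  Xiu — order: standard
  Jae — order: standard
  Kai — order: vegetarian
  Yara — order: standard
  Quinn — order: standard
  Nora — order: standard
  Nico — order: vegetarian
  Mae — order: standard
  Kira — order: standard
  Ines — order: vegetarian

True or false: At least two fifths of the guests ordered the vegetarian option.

The determiner here denotes the relation: |A ∩ B| / |A| ≥ 2/5.
A (the restrictor) = {Bella, Farah, Xiu, Jae, Kai, Yara, Quinn, Nora, Nico, Mae, Kira, Ines}, |A| = 12.
A ∩ B = {Bella, Farah, Kai, Nico, Ines}, so |A ∩ B| = 5.
A ∖ B = {Xiu, Jae, Yara, Quinn, Nora, Mae, Kira}, so |A ∖ B| = 7.
|A ∩ B|/|A| = 5/12, so the statement is true.

True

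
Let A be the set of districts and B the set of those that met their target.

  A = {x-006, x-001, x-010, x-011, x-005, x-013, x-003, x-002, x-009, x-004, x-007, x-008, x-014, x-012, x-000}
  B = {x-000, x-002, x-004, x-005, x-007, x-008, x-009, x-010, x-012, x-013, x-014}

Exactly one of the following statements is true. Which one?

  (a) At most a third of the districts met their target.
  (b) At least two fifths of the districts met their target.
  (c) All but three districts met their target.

(b)

|A| = 15, |A ∩ B| = 11, |A ∖ B| = 4.
(a) requires |A ∩ B| / |A| ≤ 1/3: false.
(b) requires |A ∩ B| / |A| ≥ 2/5: true.
(c) requires |A ∖ B| = 3: false.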